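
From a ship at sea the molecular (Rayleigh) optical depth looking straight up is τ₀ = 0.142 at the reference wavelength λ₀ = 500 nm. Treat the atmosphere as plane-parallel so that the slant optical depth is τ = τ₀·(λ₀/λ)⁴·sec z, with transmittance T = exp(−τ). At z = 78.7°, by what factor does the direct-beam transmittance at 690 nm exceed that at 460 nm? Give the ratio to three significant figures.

2.25

Airmass: sec 78.7° = 5.1034.
τ(690 nm) = 0.142 × (500/690)⁴ × 5.1034 = 0.142 × 0.2757 × 5.1034 = 0.1998.
τ(460 nm) = 0.142 × (500/460)⁴ × 5.1034 = 0.142 × 1.3959 × 5.1034 = 1.0116.
T(690)/T(460) = exp(τ_B − τ_A) = exp(0.8118) = 2.2519.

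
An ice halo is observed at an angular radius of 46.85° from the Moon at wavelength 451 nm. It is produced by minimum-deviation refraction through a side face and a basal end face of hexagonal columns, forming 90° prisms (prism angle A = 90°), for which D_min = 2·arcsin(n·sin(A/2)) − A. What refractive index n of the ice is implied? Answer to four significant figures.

Rearranging: n = sin((D_min + A)/2) / sin(A/2).
(D_min + A)/2 = (46.85° + 90°)/2 = 68.425°.
n = sin 68.425° / sin 45° = 0.9299 / 0.7071 = 1.3151.

1.315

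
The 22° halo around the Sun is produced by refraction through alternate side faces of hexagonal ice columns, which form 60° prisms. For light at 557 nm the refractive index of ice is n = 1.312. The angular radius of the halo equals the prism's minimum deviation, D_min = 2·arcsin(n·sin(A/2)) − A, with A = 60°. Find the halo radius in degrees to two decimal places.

n·sin(A/2) = 1.312 × sin 30° = 1.312 × 0.5000 = 0.6560.
D_min = 2·arcsin(0.6560) − 60° = 2 × 40.996° − 60° = 21.991°.

21.99°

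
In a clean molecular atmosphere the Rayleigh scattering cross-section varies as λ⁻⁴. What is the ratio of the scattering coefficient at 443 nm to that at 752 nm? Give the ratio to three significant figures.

Rayleigh scattering ∝ λ⁻⁴, so the ratio of coefficients is the inverse fourth power of the wavelength ratio.
σ(443)/σ(752) = (752/443)⁴ = (1.6975)⁴ = 8.303.

8.30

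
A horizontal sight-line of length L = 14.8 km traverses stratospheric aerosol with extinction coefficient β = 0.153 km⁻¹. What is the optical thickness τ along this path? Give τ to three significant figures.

τ = β·L = 0.153 × 14.8 = 2.2644.

2.26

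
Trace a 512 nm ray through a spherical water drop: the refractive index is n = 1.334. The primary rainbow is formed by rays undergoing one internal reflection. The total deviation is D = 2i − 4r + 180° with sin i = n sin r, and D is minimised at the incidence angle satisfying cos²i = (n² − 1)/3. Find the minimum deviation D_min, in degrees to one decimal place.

cos²i = (1.77956 − 1)/3 = 0.25985; i = arccos(0.50976) = 59.352°.
sin r = sin 59.352°/1.334 = 0.64492; r = 40.159°.
D_min = 2·59.352° − 4·40.159° + 180° = 138.067°.

138.1°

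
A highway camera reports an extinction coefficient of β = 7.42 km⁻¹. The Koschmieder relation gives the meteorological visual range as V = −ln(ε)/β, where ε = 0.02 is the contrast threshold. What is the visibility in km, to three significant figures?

0.527 km

V = −ln(0.02) / 7.42 = 3.912 / 7.42 = 0.5272 km.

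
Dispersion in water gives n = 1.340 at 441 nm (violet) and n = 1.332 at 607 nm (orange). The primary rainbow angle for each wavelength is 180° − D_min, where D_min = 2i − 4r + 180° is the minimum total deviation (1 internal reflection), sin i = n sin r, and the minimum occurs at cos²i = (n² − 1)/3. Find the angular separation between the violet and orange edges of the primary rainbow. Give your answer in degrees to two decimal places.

At 441 nm (n = 1.340): cos²i = 0.26520 → i = 59.004°, r = 39.770°, D_min = 138.929°, rainbow angle = 41.071°.
At 607 nm (n = 1.332): cos²i = 0.25807 → i = 59.469°, r = 40.290°, D_min = 137.776°, rainbow angle = 42.224°.
Angular width = |41.071° − 42.224°| = 1.153°.

1.15°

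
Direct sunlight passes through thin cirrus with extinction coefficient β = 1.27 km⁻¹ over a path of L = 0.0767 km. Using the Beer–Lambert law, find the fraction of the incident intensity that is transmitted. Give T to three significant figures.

0.907

τ = β·L = 1.27 × 0.0767 = 0.0974.
T = exp(−0.0974) = 0.9072.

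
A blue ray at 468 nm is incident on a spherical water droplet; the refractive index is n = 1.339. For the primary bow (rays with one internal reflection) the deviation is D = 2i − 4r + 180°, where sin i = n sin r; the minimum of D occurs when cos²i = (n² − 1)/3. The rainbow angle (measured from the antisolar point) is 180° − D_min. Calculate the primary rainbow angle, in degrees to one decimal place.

cos²i = (1.79292 − 1)/3 = 0.26431; i = arccos(0.51411) = 59.062°.
sin r = sin 59.062°/1.339 = 0.64057; r = 39.834°.
D_min = 2·59.062° − 4·39.834° + 180° = 138.786°.
Rainbow angle = 180° − D_min = 41.214°.

41.2°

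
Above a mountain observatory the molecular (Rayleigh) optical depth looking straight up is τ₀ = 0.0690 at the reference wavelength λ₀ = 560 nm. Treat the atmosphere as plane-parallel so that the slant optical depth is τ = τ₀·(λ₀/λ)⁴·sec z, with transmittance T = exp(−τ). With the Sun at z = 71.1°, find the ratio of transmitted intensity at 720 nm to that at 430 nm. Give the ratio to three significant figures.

1.71

Airmass: sec 71.1° = 3.0872.
τ(720 nm) = 0.0690 × (560/720)⁴ × 3.0872 = 0.0690 × 0.3660 × 3.0872 = 0.0780.
τ(430 nm) = 0.0690 × (560/430)⁴ × 3.0872 = 0.0690 × 2.8766 × 3.0872 = 0.6128.
T(720)/T(430) = exp(τ_B − τ_A) = exp(0.5348) = 1.7071.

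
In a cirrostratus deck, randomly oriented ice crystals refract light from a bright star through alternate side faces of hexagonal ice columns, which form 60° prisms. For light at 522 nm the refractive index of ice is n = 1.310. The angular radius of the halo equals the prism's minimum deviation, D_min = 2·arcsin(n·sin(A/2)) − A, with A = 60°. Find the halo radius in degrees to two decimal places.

n·sin(A/2) = 1.310 × sin 30° = 1.310 × 0.5000 = 0.6550.
D_min = 2·arcsin(0.6550) − 60° = 2 × 40.920° − 60° = 21.839°.

21.84°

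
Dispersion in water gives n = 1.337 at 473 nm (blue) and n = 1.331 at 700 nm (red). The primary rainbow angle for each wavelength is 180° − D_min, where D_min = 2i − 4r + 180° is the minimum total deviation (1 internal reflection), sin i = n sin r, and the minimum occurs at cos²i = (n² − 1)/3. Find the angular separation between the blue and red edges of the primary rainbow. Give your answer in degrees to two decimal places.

0.87°

At 473 nm (n = 1.337): cos²i = 0.26252 → i = 59.178°, r = 39.964°, D_min = 138.500°, rainbow angle = 41.500°.
At 700 nm (n = 1.331): cos²i = 0.25719 → i = 59.527°, r = 40.356°, D_min = 137.630°, rainbow angle = 42.370°.
Angular width = |41.500° − 42.370°| = 0.870°.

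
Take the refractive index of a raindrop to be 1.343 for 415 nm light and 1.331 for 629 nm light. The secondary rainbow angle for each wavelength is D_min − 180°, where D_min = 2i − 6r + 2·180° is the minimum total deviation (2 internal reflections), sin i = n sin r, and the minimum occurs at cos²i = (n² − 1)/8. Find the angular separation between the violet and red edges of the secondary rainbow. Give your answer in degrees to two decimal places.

At 415 nm (n = 1.343): cos²i = 0.10046 → i = 71.522°, r = 44.928°, D_min = 233.478°, rainbow angle = 53.478°.
At 629 nm (n = 1.331): cos²i = 0.09645 → i = 71.907°, r = 45.575°, D_min = 230.365°, rainbow angle = 50.365°.
Angular width = |53.478° − 50.365°| = 3.113°.

3.11°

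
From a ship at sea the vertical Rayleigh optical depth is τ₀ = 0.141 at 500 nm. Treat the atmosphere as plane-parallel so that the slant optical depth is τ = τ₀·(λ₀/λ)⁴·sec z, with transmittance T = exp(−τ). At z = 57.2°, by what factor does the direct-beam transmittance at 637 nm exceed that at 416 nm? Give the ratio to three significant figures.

Airmass: sec 57.2° = 1.8460.
τ(637 nm) = 0.141 × (500/637)⁴ × 1.8460 = 0.141 × 0.3796 × 1.8460 = 0.0988.
τ(416 nm) = 0.141 × (500/416)⁴ × 1.8460 = 0.141 × 2.0869 × 1.8460 = 0.5432.
T(637)/T(416) = exp(τ_B − τ_A) = exp(0.4444) = 1.5595.

1.56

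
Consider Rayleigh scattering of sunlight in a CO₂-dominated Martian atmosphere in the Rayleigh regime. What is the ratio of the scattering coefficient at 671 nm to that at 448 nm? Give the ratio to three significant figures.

Rayleigh scattering ∝ λ⁻⁴, so the ratio of coefficients is the inverse fourth power of the wavelength ratio.
σ(671)/σ(448) = (448/671)⁴ = (0.6677)⁴ = 0.1987.

0.199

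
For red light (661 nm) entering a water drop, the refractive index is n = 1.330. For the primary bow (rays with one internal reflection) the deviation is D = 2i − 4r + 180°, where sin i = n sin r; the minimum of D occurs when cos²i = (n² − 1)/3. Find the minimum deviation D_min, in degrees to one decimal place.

cos²i = (1.76890 − 1)/3 = 0.25630; i = arccos(0.50626) = 59.585°.
sin r = sin 59.585°/1.330 = 0.64841; r = 40.422°.
D_min = 2·59.585° − 4·40.422° + 180° = 137.484°.

137.5°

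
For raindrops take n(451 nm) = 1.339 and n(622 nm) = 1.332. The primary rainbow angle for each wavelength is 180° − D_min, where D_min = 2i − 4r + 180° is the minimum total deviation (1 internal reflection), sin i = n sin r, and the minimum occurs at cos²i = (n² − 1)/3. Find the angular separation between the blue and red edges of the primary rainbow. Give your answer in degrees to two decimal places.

At 451 nm (n = 1.339): cos²i = 0.26431 → i = 59.062°, r = 39.834°, D_min = 138.786°, rainbow angle = 41.214°.
At 622 nm (n = 1.332): cos²i = 0.25807 → i = 59.469°, r = 40.290°, D_min = 137.776°, rainbow angle = 42.224°.
Angular width = |41.214° − 42.224°| = 1.010°.

1.01°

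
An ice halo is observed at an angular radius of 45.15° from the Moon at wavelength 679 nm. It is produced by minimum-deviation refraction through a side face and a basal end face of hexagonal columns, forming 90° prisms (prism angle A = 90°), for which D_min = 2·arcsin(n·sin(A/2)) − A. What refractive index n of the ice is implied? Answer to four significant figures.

1.307

Rearranging: n = sin((D_min + A)/2) / sin(A/2).
(D_min + A)/2 = (45.15° + 90°)/2 = 67.575°.
n = sin 67.575° / sin 45° = 0.9244 / 0.7071 = 1.3073.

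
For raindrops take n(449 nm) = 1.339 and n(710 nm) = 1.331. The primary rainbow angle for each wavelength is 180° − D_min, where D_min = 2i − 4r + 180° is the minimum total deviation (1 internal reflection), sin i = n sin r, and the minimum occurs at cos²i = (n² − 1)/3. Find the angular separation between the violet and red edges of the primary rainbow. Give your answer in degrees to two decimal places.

At 449 nm (n = 1.339): cos²i = 0.26431 → i = 59.062°, r = 39.834°, D_min = 138.786°, rainbow angle = 41.214°.
At 710 nm (n = 1.331): cos²i = 0.25719 → i = 59.527°, r = 40.356°, D_min = 137.630°, rainbow angle = 42.370°.
Angular width = |41.214° − 42.370°| = 1.156°.

1.16°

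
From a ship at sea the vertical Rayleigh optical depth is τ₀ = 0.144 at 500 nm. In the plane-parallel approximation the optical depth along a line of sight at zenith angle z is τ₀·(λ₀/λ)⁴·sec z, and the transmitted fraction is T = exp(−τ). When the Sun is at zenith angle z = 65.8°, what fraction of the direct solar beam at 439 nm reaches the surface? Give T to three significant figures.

0.554

sec 65.8° = 2.4395.
τ = 0.144 × (500/439)⁴ × 2.4395 = 0.144 × 1.6828 × 2.4395 = 0.5911.
T = exp(−0.5911) = 0.5537.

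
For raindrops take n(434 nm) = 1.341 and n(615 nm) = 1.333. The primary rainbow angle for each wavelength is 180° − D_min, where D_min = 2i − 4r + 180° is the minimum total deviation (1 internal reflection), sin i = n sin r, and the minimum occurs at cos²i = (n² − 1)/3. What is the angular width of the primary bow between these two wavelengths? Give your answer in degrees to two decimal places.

At 434 nm (n = 1.341): cos²i = 0.26609 → i = 58.946°, r = 39.705°, D_min = 139.071°, rainbow angle = 40.929°.
At 615 nm (n = 1.333): cos²i = 0.25896 → i = 59.410°, r = 40.225°, D_min = 137.922°, rainbow angle = 42.078°.
Angular width = |40.929° − 42.078°| = 1.149°.

1.15°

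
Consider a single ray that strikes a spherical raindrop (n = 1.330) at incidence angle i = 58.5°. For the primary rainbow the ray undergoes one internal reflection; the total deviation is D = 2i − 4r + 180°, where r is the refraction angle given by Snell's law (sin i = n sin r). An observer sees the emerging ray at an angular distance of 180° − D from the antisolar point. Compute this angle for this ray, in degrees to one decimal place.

sin r = sin 58.5° / 1.330 = 0.8526/1.330 = 0.6411; r = 39.87°.
D = 2·58.5° − 4·39.87° + 180° = 117.00° − 159.49° + 180° = 137.51°.
Angle from antisolar point = 180° − D = 42.49°.

42.5°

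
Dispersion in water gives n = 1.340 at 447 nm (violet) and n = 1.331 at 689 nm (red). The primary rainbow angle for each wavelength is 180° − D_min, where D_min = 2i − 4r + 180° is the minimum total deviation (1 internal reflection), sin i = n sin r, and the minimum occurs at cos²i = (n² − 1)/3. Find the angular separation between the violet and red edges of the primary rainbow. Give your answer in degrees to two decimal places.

At 447 nm (n = 1.340): cos²i = 0.26520 → i = 59.004°, r = 39.770°, D_min = 138.929°, rainbow angle = 41.071°.
At 689 nm (n = 1.331): cos²i = 0.25719 → i = 59.527°, r = 40.356°, D_min = 137.630°, rainbow angle = 42.370°.
Angular width = |41.071° − 42.370°| = 1.299°.

1.30°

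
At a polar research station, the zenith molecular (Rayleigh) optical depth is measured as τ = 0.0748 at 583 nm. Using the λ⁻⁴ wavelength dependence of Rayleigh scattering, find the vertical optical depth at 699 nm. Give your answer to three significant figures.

0.0362

τ(699 nm) = τ(583 nm) × (583/699)⁴ = 0.0748 × (0.8340)⁴ = 0.0748 × 0.4839 = 0.0362.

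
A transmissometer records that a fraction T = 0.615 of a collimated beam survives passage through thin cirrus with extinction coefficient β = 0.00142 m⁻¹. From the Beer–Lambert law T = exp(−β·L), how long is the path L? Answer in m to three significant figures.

342 m

Beer–Lambert: T = exp(−βL) ⇒ L = −ln(T)/β = −ln(0.615)/0.00142 = 0.4861/0.00142 = 342.3 m.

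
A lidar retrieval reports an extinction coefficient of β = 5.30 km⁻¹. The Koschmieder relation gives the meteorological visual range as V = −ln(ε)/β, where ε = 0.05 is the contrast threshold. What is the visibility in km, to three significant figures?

V = −ln(0.05) / 5.30 = 2.996 / 5.30 = 0.5652 km.

0.565 km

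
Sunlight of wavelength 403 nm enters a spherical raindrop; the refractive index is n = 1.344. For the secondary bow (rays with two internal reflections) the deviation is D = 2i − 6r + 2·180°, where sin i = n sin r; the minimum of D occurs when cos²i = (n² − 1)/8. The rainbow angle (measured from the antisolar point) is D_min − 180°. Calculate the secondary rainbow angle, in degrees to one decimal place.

cos²i = (1.80634 − 1)/8 = 0.10079; i = arccos(0.31748) = 71.490°.
sin r = sin 71.490°/1.344 = 0.70555; r = 44.874°.
D_min = 2·71.490° − 6·44.874° + 360° = 233.733°.
Rainbow angle = D_min − 180° = 53.733°.

53.7°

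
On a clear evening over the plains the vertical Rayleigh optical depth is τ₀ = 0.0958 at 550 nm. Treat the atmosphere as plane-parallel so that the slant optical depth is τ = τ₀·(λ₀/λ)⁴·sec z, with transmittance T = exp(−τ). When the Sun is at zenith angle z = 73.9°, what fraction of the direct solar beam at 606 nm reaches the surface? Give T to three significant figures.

0.791

sec 73.9° = 3.6060.
τ = 0.0958 × (550/606)⁴ × 3.6060 = 0.0958 × 0.6785 × 3.6060 = 0.2344.
T = exp(−0.2344) = 0.7910.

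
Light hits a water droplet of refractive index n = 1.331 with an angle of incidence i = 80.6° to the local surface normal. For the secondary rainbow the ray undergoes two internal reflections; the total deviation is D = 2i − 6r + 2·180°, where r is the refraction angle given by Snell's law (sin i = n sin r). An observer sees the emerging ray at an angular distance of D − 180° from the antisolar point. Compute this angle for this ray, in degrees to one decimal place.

54.2°

sin r = sin 80.6° / 1.331 = 0.9866/1.331 = 0.7412; r = 47.84°.
D = 2·80.6° − 6·47.84° + 2·180° = 161.20° − 287.02° + 360° = 234.18°.
Angle from antisolar point = D − 180° = 54.18°.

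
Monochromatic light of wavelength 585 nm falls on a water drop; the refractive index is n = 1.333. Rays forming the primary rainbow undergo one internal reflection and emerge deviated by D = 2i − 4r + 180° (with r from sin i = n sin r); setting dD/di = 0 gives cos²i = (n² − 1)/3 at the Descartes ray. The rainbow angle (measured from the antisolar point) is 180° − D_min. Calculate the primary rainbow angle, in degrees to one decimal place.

42.1°

cos²i = (1.77689 − 1)/3 = 0.25896; i = arccos(0.50888) = 59.410°.
sin r = sin 59.410°/1.333 = 0.64579; r = 40.225°.
D_min = 2·59.410° − 4·40.225° + 180° = 137.922°.
Rainbow angle = 180° − D_min = 42.078°.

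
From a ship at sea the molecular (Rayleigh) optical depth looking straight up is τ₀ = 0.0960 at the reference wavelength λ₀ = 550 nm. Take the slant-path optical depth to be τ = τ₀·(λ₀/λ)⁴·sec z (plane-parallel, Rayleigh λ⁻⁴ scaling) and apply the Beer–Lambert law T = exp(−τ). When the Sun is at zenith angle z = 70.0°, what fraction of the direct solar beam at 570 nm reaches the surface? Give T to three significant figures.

0.784

sec 70.0° = 2.9238.
τ = 0.0960 × (550/570)⁴ × 2.9238 = 0.0960 × 0.8669 × 2.9238 = 0.2433.
T = exp(−0.2433) = 0.7840.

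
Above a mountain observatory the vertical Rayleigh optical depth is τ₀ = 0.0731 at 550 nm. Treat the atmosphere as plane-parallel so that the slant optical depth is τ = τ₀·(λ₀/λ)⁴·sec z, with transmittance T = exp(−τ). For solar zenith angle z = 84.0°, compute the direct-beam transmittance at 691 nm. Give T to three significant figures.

sec 84.0° = 9.5668.
τ = 0.0731 × (550/691)⁴ × 9.5668 = 0.0731 × 0.4014 × 9.5668 = 0.2807.
T = exp(−0.2807) = 0.7553.

0.755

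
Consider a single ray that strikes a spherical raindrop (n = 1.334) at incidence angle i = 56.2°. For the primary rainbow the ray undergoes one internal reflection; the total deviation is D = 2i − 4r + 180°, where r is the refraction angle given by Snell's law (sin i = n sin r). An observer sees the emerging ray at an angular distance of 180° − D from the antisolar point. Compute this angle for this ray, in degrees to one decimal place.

41.7°

sin r = sin 56.2° / 1.334 = 0.8310/1.334 = 0.6229; r = 38.53°.
D = 2·56.2° − 4·38.53° + 180° = 112.40° − 154.12° + 180° = 138.28°.
Angle from antisolar point = 180° − D = 41.72°.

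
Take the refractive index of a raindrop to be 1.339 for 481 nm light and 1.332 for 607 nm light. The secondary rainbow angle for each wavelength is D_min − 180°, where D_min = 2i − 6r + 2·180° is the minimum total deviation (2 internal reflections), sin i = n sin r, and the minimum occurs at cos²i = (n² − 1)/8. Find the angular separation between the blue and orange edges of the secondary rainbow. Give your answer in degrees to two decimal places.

1.82°

At 481 nm (n = 1.339): cos²i = 0.09912 → i = 71.650°, r = 45.141°, D_min = 232.451°, rainbow angle = 52.451°.
At 607 nm (n = 1.332): cos²i = 0.09678 → i = 71.875°, r = 45.520°, D_min = 230.628°, rainbow angle = 50.628°.
Angular width = |52.451° − 50.628°| = 1.823°.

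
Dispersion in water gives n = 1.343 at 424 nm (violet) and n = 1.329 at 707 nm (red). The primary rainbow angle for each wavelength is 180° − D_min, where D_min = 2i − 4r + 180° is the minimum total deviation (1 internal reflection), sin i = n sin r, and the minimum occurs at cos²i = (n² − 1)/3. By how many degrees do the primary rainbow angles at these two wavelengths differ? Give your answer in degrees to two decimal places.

2.02°

At 424 nm (n = 1.343): cos²i = 0.26788 → i = 58.830°, r = 39.577°, D_min = 139.354°, rainbow angle = 40.646°.
At 707 nm (n = 1.329): cos²i = 0.25541 → i = 59.643°, r = 40.487°, D_min = 137.337°, rainbow angle = 42.663°.
Angular width = |40.646° − 42.663°| = 2.017°.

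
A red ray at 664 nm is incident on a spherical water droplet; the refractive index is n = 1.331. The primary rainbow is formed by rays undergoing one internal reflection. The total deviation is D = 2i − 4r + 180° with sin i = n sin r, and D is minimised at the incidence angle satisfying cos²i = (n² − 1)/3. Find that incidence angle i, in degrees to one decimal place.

59.5°

cos²i = (1.331² − 1)/3 = (1.77156 − 1)/3 = 0.25719.
cos i = 0.50714, so i = 59.527°.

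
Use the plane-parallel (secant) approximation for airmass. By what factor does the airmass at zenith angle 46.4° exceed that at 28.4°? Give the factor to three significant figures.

X(46.4°)/X(28.4°) = sec 46.4° / sec 28.4° = cos 28.4° / cos 46.4° = 0.8796/0.6896 = 1.2756.

1.28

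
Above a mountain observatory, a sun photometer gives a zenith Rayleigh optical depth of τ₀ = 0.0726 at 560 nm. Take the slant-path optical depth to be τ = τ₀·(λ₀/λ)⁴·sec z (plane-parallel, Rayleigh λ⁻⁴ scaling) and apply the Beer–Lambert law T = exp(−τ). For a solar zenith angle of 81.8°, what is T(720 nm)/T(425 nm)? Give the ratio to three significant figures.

Airmass: sec 81.8° = 7.0112.
τ(720 nm) = 0.0726 × (560/720)⁴ × 7.0112 = 0.0726 × 0.3660 × 7.0112 = 0.1863.
τ(425 nm) = 0.0726 × (560/425)⁴ × 7.0112 = 0.0726 × 3.0144 × 7.0112 = 1.5344.
T(720)/T(425) = exp(τ_B − τ_A) = exp(1.3481) = 3.8500.

3.85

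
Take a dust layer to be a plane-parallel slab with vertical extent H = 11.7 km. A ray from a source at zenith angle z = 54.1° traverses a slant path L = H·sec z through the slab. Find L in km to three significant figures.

sec z = 1/cos 54.1° = 1.7054.
L = 11.7 × 1.7054 = 19.953 km.

20.0 km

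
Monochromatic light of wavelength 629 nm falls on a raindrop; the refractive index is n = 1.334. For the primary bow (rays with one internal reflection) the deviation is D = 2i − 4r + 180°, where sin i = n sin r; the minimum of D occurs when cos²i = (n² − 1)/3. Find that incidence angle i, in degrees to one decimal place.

cos²i = (1.334² − 1)/3 = (1.77956 − 1)/3 = 0.25985.
cos i = 0.50976, so i = 59.352°.

59.4°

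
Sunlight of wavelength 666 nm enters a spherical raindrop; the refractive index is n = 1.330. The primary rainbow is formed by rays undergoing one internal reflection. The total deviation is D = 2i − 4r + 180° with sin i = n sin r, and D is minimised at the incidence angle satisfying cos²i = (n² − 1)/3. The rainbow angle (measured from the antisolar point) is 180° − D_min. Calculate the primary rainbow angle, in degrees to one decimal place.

cos²i = (1.76890 − 1)/3 = 0.25630; i = arccos(0.50626) = 59.585°.
sin r = sin 59.585°/1.330 = 0.64841; r = 40.422°.
D_min = 2·59.585° − 4·40.422° + 180° = 137.484°.
Rainbow angle = 180° − D_min = 42.516°.

42.5°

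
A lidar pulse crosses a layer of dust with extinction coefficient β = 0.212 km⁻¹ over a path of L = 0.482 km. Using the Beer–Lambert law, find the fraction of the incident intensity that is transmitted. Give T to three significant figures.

0.903

τ = β·L = 0.212 × 0.482 = 0.1022.
T = exp(−0.1022) = 0.9029.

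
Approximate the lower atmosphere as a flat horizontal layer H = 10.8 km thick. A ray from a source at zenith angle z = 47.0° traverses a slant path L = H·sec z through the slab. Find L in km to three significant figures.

sec z = 1/cos 47.0° = 1.4663.
L = 10.8 × 1.4663 = 15.836 km.

15.8 km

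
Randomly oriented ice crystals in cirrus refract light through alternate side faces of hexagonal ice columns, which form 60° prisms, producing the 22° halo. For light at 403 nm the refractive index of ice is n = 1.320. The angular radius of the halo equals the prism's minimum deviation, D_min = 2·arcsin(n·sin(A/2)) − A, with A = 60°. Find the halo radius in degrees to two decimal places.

22.60°

n·sin(A/2) = 1.320 × sin 30° = 1.320 × 0.5000 = 0.6600.
D_min = 2·arcsin(0.6600) − 60° = 2 × 41.300° − 60° = 22.600°.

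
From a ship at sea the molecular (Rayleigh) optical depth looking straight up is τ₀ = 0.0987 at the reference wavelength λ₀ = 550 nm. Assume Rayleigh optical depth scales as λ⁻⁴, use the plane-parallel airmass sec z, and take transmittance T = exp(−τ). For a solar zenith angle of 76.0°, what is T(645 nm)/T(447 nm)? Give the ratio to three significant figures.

2.05

Airmass: sec 76.0° = 4.1336.
τ(645 nm) = 0.0987 × (550/645)⁴ × 4.1336 = 0.0987 × 0.5287 × 4.1336 = 0.2157.
τ(447 nm) = 0.0987 × (550/447)⁴ × 4.1336 = 0.0987 × 2.2920 × 4.1336 = 0.9351.
T(645)/T(447) = exp(τ_B − τ_A) = exp(0.7194) = 2.0532.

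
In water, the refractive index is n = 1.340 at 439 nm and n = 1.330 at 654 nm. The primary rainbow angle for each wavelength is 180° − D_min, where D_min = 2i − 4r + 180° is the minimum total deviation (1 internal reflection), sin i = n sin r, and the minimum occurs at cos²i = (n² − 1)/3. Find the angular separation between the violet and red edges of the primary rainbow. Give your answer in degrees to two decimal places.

At 439 nm (n = 1.340): cos²i = 0.26520 → i = 59.004°, r = 39.770°, D_min = 138.929°, rainbow angle = 41.071°.
At 654 nm (n = 1.330): cos²i = 0.25630 → i = 59.585°, r = 40.422°, D_min = 137.484°, rainbow angle = 42.516°.
Angular width = |41.071° − 42.516°| = 1.445°.

1.45°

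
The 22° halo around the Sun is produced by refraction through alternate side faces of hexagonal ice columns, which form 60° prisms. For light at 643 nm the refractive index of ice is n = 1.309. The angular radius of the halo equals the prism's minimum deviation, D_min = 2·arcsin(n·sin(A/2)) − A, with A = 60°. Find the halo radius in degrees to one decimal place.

21.8°

n·sin(A/2) = 1.309 × sin 30° = 1.309 × 0.5000 = 0.6545.
D_min = 2·arcsin(0.6545) − 60° = 2 × 40.882° − 60° = 21.763°.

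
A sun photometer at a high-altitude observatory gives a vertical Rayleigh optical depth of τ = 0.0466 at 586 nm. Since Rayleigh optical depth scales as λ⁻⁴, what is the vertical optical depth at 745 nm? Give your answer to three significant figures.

0.0178

τ(745 nm) = τ(586 nm) × (586/745)⁴ = 0.0466 × (0.7866)⁴ = 0.0466 × 0.3828 = 0.0178.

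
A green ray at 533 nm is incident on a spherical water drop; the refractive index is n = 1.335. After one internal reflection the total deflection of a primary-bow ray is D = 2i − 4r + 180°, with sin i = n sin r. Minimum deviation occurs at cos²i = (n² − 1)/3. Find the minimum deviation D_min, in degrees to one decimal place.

cos²i = (1.78222 − 1)/3 = 0.26074; i = arccos(0.51063) = 59.294°.
sin r = sin 59.294°/1.335 = 0.64405; r = 40.094°.
D_min = 2·59.294° − 4·40.094° + 180° = 138.212°.

138.2°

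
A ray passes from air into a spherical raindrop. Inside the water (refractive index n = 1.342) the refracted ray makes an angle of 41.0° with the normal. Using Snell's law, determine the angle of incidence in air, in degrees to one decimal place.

61.7°

Snell: sin θ_i = n · sin θ_r = 1.342 × sin 41.0° = 1.342 × 0.6561 = 0.8804.
θ_i = arcsin(0.8804) = 61.69°.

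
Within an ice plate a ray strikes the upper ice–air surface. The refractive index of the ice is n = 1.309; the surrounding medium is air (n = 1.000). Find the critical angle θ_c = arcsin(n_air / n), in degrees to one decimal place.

49.8°

sin θ_c = n_air / n = 1.000 / 1.309 = 0.7639.
θ_c = arcsin(0.7639) = 49.81°.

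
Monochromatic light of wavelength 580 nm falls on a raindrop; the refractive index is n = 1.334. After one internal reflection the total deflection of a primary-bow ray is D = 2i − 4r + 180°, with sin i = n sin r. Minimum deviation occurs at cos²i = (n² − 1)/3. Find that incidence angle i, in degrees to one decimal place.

cos²i = (1.334² − 1)/3 = (1.77956 − 1)/3 = 0.25985.
cos i = 0.50976, so i = 59.352°.

59.4°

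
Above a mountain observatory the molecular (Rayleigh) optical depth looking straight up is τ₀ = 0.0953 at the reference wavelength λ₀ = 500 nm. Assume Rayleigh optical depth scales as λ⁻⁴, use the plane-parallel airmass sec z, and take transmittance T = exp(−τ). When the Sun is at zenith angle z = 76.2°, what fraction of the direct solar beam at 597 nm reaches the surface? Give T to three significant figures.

0.822

sec 76.2° = 4.1923.
τ = 0.0953 × (500/597)⁴ × 4.1923 = 0.0953 × 0.4920 × 4.1923 = 0.1966.
T = exp(−0.1966) = 0.8215.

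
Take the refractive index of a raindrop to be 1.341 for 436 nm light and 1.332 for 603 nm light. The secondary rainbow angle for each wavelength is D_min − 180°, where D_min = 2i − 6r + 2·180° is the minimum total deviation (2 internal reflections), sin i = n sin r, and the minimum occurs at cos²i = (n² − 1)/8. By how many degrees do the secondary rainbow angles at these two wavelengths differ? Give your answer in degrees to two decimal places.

2.34°

At 436 nm (n = 1.341): cos²i = 0.09979 → i = 71.586°, r = 45.034°, D_min = 232.966°, rainbow angle = 52.966°.
At 603 nm (n = 1.332): cos²i = 0.09678 → i = 71.875°, r = 45.520°, D_min = 230.628°, rainbow angle = 50.628°.
Angular width = |52.966° − 50.628°| = 2.337°.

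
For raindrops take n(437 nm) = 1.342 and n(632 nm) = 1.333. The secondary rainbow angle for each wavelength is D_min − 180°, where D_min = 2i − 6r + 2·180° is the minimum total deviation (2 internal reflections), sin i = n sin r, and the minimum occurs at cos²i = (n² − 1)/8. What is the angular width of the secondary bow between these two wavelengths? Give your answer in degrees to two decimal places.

At 437 nm (n = 1.342): cos²i = 0.10012 → i = 71.554°, r = 44.981°, D_min = 233.222°, rainbow angle = 53.222°.
At 632 nm (n = 1.333): cos²i = 0.09711 → i = 71.843°, r = 45.466°, D_min = 230.891°, rainbow angle = 50.891°.
Angular width = |53.222° − 50.891°| = 2.331°.

2.33°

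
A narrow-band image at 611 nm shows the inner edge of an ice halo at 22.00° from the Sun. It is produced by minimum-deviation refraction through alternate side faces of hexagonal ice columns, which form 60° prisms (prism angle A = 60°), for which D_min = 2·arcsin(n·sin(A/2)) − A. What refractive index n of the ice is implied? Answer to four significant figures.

1.312

Rearranging: n = sin((D_min + A)/2) / sin(A/2).
(D_min + A)/2 = (22.00° + 60°)/2 = 41.000°.
n = sin 41.000° / sin 30° = 0.6561 / 0.5000 = 1.3121.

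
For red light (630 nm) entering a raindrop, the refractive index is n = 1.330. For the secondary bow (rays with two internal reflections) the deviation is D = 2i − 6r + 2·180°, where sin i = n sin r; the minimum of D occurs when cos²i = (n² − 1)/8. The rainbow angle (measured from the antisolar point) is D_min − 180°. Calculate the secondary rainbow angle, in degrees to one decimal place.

50.1°

cos²i = (1.76890 − 1)/8 = 0.09611; i = arccos(0.31002) = 71.940°.
sin r = sin 71.940°/1.330 = 0.71483; r = 45.630°.
D_min = 2·71.940° − 6·45.630° + 360° = 230.101°.
Rainbow angle = D_min − 180° = 50.101°.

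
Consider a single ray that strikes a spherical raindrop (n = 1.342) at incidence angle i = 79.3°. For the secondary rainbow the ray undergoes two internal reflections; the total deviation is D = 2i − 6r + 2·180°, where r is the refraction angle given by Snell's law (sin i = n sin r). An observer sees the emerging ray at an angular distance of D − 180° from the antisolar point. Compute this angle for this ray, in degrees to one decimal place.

sin r = sin 79.3° / 1.342 = 0.9826/1.342 = 0.7322; r = 47.07°.
D = 2·79.3° − 6·47.07° + 2·180° = 158.60° − 282.43° + 360° = 236.17°.
Angle from antisolar point = D − 180° = 56.17°.

56.2°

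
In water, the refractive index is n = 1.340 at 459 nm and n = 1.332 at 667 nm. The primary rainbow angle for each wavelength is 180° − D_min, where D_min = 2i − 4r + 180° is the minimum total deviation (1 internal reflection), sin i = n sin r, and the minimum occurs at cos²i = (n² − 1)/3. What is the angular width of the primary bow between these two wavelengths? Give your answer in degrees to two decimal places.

At 459 nm (n = 1.340): cos²i = 0.26520 → i = 59.004°, r = 39.770°, D_min = 138.929°, rainbow angle = 41.071°.
At 667 nm (n = 1.332): cos²i = 0.25807 → i = 59.469°, r = 40.290°, D_min = 137.776°, rainbow angle = 42.224°.
Angular width = |41.071° − 42.224°| = 1.153°.

1.15°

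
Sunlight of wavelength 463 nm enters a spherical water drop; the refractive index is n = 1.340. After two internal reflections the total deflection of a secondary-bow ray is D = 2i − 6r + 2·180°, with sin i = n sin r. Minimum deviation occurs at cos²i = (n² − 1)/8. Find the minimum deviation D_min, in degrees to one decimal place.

cos²i = (1.79560 − 1)/8 = 0.09945; i = arccos(0.31536) = 71.618°.
sin r = sin 71.618°/1.340 = 0.70819; r = 45.088°.
D_min = 2·71.618° − 6·45.088° + 360° = 232.709°.

232.7°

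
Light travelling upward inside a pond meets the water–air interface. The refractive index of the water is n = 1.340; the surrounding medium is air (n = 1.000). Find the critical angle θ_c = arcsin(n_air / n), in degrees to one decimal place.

48.3°

sin θ_c = n_air / n = 1.000 / 1.340 = 0.7463.
θ_c = arcsin(0.7463) = 48.27°.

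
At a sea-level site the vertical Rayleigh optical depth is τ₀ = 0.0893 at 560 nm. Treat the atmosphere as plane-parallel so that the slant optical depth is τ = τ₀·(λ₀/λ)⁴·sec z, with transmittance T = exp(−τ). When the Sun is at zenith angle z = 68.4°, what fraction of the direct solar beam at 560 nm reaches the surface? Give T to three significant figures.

0.785

sec 68.4° = 2.7165.
τ = 0.0893 × (560/560)⁴ × 2.7165 = 0.0893 × 1.0000 × 2.7165 = 0.2426.
T = exp(−0.2426) = 0.7846.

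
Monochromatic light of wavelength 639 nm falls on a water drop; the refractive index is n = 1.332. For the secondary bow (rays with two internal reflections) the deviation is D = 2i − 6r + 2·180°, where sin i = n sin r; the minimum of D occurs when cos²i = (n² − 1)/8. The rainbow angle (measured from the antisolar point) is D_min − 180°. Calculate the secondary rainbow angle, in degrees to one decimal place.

cos²i = (1.77422 − 1)/8 = 0.09678; i = arccos(0.31109) = 71.875°.
sin r = sin 71.875°/1.332 = 0.71350; r = 45.520°.
D_min = 2·71.875° − 6·45.520° + 360° = 230.628°.
Rainbow angle = D_min − 180° = 50.628°.

50.6°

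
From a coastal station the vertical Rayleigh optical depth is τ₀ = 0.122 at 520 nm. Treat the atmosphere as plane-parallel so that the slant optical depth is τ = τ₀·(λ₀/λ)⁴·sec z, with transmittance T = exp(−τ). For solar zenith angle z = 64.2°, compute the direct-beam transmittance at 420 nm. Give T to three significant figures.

0.518

sec 64.2° = 2.2976.
τ = 0.122 × (520/420)⁴ × 2.2976 = 0.122 × 2.3497 × 2.2976 = 0.6587.
T = exp(−0.6587) = 0.5175.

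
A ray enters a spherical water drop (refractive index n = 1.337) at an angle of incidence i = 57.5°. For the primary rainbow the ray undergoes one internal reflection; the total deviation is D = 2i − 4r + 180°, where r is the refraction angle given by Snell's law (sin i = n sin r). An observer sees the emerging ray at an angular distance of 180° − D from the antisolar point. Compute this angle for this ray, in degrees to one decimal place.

41.4°

sin r = sin 57.5° / 1.337 = 0.8434/1.337 = 0.6308; r = 39.11°.
D = 2·57.5° − 4·39.11° + 180° = 115.00° − 156.44° + 180° = 138.56°.
Angle from antisolar point = 180° − D = 41.44°.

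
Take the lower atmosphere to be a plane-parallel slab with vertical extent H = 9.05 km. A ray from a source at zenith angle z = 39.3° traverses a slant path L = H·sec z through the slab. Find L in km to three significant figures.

sec z = 1/cos 39.3° = 1.2923.
L = 9.05 × 1.2923 = 11.695 km.

11.7 km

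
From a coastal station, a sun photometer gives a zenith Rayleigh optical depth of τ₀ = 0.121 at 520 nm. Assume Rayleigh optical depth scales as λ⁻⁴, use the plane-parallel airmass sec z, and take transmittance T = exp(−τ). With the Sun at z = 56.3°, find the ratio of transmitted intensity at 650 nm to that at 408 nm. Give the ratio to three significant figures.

Airmass: sec 56.3° = 1.8023.
τ(650 nm) = 0.121 × (520/650)⁴ × 1.8023 = 0.121 × 0.4096 × 1.8023 = 0.0893.
τ(408 nm) = 0.121 × (520/408)⁴ × 1.8023 = 0.121 × 2.6386 × 1.8023 = 0.5754.
T(650)/T(408) = exp(τ_B − τ_A) = exp(0.4861) = 1.6260.

1.63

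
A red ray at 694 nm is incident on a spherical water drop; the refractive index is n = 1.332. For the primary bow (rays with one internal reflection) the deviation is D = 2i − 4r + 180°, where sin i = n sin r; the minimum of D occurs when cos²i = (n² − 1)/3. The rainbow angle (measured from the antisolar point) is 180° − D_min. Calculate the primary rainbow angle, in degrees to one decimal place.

42.2°

cos²i = (1.77422 − 1)/3 = 0.25807; i = arccos(0.50801) = 59.469°.
sin r = sin 59.469°/1.332 = 0.64666; r = 40.290°.
D_min = 2·59.469° − 4·40.290° + 180° = 137.776°.
Rainbow angle = 180° − D_min = 42.224°.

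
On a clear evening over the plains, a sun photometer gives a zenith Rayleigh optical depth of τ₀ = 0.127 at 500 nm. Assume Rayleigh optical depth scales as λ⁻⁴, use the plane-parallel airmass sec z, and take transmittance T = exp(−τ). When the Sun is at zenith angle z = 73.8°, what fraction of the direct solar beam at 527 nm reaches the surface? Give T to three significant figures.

sec 73.8° = 3.5843.
τ = 0.127 × (500/527)⁴ × 3.5843 = 0.127 × 0.8103 × 3.5843 = 0.3689.
T = exp(−0.3689) = 0.6915.

0.692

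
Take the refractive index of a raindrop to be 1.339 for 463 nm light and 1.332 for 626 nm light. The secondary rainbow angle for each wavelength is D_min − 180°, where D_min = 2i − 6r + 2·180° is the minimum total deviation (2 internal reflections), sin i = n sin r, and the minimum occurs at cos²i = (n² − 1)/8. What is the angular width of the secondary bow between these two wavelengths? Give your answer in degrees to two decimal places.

1.82°

At 463 nm (n = 1.339): cos²i = 0.09912 → i = 71.650°, r = 45.141°, D_min = 232.451°, rainbow angle = 52.451°.
At 626 nm (n = 1.332): cos²i = 0.09678 → i = 71.875°, r = 45.520°, D_min = 230.628°, rainbow angle = 50.628°.
Angular width = |52.451° − 50.628°| = 1.823°.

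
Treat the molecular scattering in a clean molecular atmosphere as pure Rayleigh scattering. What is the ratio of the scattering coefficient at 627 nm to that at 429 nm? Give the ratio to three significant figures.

Rayleigh scattering ∝ λ⁻⁴, so the ratio of coefficients is the inverse fourth power of the wavelength ratio.
σ(627)/σ(429) = (429/627)⁴ = (0.6842)⁴ = 0.2192.

0.219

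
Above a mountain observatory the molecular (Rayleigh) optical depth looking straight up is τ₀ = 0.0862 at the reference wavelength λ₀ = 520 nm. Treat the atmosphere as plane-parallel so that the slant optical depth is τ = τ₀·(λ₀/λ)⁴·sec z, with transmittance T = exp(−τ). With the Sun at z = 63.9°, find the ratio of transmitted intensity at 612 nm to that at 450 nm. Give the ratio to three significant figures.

1.28

Airmass: sec 63.9° = 2.2730.
τ(612 nm) = 0.0862 × (520/612)⁴ × 2.2730 = 0.0862 × 0.5212 × 2.2730 = 0.1021.
τ(450 nm) = 0.0862 × (520/450)⁴ × 2.2730 = 0.0862 × 1.7830 × 2.2730 = 0.3494.
T(612)/T(450) = exp(τ_B − τ_A) = exp(0.2472) = 1.2805.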